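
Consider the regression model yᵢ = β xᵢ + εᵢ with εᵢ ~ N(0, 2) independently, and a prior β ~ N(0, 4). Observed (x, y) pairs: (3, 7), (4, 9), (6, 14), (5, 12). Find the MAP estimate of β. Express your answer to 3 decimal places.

β̂_MAP = 2.324

log p(β | y) = −Σ(yᵢ − βxᵢ)²/(2·2) − β²/(2·4) + const.
Setting the derivative to zero: Σxᵢ(yᵢ − βxᵢ)/2 − β/4 = 0, so β = Σxᵢyᵢ / (Σxᵢ² + σ²/τ²).
Σxᵢyᵢ = 3·7 + 4·9 + 6·14 + 5·12 = 201; Σxᵢ² = 86; σ²/τ² = 0.5.
β̂_MAP = 201 / (86 + 0.5) = 201/86.5 ≈ 2.324.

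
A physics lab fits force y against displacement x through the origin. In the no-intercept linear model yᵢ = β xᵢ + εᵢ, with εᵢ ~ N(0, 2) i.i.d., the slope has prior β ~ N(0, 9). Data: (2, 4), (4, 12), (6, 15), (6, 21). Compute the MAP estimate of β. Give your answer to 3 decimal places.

log p(β | y) = −Σ(yᵢ − βxᵢ)²/(2·2) − β²/(2·9) + const.
Setting the derivative to zero: Σxᵢ(yᵢ − βxᵢ)/2 − β/9 = 0, so β = Σxᵢyᵢ / (Σxᵢ² + σ²/τ²).
Σxᵢyᵢ = 2·4 + 4·12 + 6·15 + 6·21 = 272; Σxᵢ² = 92; σ²/τ² = 2/9.
β̂_MAP = 272 / (92 + 2/9) = 272/(830/9) = 1224/415 ≈ 2.949.

β̂_MAP = 2.949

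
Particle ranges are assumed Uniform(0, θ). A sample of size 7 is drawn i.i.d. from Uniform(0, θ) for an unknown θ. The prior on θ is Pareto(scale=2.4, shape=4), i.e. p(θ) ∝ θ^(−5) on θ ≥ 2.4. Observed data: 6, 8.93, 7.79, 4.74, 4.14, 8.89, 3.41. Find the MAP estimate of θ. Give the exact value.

The Uniform(0, θ) likelihood is θ^(−n) for θ ≥ max(xᵢ), zero otherwise. Here max(xᵢ) = 8.93.
Posterior ∝ θ^(−5) · θ^(−7) = θ^(−12) on θ ≥ max(2.4, 8.93) = 8.93.
This density is strictly decreasing in θ, so the posterior mode lies at the lower boundary of the support.

θ̂_MAP = 8.93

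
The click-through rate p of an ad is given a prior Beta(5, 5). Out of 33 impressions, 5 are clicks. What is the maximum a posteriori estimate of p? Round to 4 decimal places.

p̂_MAP = 0.2195

Prior: Beta(5, 5).
Data: 5 successes in 33 trials. The binomial likelihood contributes p^5(1−p)^28, so the posterior is Beta(5+5, 5+28) = Beta(10, 33).
For Beta(a, b) with a, b > 1 the mode is (a−1)/(a+b−2) = 9/41 ≈ 0.2195.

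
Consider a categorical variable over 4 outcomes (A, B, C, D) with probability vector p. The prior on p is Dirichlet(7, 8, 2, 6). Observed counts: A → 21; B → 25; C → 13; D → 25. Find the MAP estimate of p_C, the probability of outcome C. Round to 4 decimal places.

MAP estimate of p_C = 0.1359

The posterior is Dirichlet(αᵢ + nᵢ) = Dirichlet(28, 33, 15, 31).
For a Dirichlet(a₁,…,a_K) with all aᵢ > 1, the mode has j-th component (aⱼ − 1)/(Σaᵢ − K).
Here Σaᵢ = 107 and K = 4, so p_C = (15 − 1)/(107 − 4) = 14/103 ≈ 0.1359.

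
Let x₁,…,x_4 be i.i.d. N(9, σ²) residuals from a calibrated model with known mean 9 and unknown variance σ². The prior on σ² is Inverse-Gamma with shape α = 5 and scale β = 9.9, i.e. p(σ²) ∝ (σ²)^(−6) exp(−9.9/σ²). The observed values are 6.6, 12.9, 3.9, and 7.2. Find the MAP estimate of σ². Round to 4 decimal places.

σ̂²_MAP = 4.3763

Sum of squared deviations about the known mean: SS = (6.6−9)² + (12.9−9)² + (3.9−9)² + (7.2−9)² = 50.22.
The Normal likelihood contributes (σ²)^(−n/2) exp(−SS/(2σ²)), so the posterior is Inverse-Gamma(α + n/2, β + SS/2) = Inverse-Gamma(7, 35.01).
The mode of Inverse-Gamma(a, b) is b/(a+1) = 35.01/8 ≈ 4.3763.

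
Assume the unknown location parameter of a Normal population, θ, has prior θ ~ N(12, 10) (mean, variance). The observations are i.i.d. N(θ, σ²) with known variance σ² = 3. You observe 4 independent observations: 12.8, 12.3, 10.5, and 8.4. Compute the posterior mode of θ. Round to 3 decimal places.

θ̂_MAP = 11.070

n = 4; x̄ = (12.8 + 12.3 + 10.5 + 8.4)/4 = 44/4 = 11.
For a Normal prior and Normal likelihood with known variance, the posterior is Normal; its mode equals its mean, the precision-weighted average.
Prior precision 1/σ₀² = 1/10 = 0.1; data precision n/σ² = 4/3.
θ̂ = (0.1·12 + (4/3)·11) / (0.1 + 4/3) = (238/15)/(43/30) = 476/43 ≈ 11.070.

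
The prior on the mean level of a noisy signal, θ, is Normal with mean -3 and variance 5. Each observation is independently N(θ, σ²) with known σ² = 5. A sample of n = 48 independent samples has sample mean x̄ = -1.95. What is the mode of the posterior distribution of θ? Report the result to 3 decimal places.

θ̂_MAP = -1.971

n = 48, x̄ = -1.95.
For a Normal prior and Normal likelihood with known variance, the posterior is Normal; its mode equals its mean, the precision-weighted average.
Prior precision 1/σ₀² = 1/5 = 0.2; data precision n/σ² = 48/5 = 9.6.
θ̂ = (0.2·(-3) + 9.6·(-1.95)) / (0.2 + 9.6) = (-19.32)/9.8 = -69/35 ≈ -1.971.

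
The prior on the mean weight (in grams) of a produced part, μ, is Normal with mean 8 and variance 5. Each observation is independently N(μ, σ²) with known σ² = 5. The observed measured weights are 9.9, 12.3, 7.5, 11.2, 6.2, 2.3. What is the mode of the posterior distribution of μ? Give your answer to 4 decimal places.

μ̂_MAP = 8.2000

n = 6; x̄ = (9.9 + 12.3 + 7.5 + 11.2 + 6.2 + 2.3)/6 = 49.4/6 = 247/30 ≈ 8.2333.
For a Normal prior and Normal likelihood with known variance, the posterior is Normal; its mode equals its mean, the precision-weighted average.
Prior precision 1/σ₀² = 1/5 = 0.2; data precision n/σ² = 6/5 = 1.2.
μ̂ = (0.2·8 + 1.2·(247/30)) / (0.2 + 1.2) = 11.48/1.4 = 8.2000.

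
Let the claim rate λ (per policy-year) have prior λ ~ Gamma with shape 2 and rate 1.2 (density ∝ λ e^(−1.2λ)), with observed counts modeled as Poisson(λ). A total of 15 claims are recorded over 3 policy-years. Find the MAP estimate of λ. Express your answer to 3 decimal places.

Σxᵢ = 15, n = 3.
Posterior ∝ λe^(−1.2λ) · λ^15e^(−3λ) = λ^16e^(−4.2λ), i.e. Gamma(shape=17, rate=4.2).
The mode of a Gamma(a, b) with a ≥ 1 (shape–rate) is (a−1)/b = 16/4.2 ≈ 3.810.

λ̂_MAP = 3.810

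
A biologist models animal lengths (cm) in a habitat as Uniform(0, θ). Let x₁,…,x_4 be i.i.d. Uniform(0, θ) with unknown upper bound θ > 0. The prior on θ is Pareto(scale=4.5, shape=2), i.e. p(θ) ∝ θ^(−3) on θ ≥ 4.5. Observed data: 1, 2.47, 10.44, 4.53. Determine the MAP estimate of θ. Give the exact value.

θ̂_MAP = 10.44

The Uniform(0, θ) likelihood is θ^(−n) for θ ≥ max(xᵢ), zero otherwise. Here max(xᵢ) = 10.44.
Posterior ∝ θ^(−3) · θ^(−4) = θ^(−7) on θ ≥ max(4.5, 10.44) = 10.44.
This density is strictly decreasing in θ, so the posterior mode lies at the lower boundary of the support.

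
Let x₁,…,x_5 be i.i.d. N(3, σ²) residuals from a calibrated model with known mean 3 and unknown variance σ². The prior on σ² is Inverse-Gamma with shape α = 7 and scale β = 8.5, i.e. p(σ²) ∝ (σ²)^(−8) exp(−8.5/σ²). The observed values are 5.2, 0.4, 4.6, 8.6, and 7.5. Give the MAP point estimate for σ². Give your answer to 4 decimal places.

σ̂²_MAP = 3.9414

Sum of squared deviations about the known mean: SS = (5.2−3)² + (0.4−3)² + (4.6−3)² + (8.6−3)² + (7.5−3)² = 65.77.
The Normal likelihood contributes (σ²)^(−n/2) exp(−SS/(2σ²)), so the posterior is Inverse-Gamma(α + n/2, β + SS/2) = Inverse-Gamma(9.5, 41.385).
The mode of Inverse-Gamma(a, b) is b/(a+1) = 41.385/10.5 ≈ 3.9414.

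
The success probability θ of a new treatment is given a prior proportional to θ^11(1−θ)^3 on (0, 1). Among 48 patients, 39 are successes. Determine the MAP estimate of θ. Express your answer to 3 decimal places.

θ̂_MAP = 0.806

The prior density ∝ θ^11(1−θ)^3 is the kernel of Beta(12, 4).
Data: 39 successes in 48 trials. The binomial likelihood contributes θ^39(1−θ)^9, so the posterior is Beta(12+39, 4+9) = Beta(51, 13).
For Beta(a, b) with a, b > 1 the mode is (a−1)/(a+b−2) = 50/62 ≈ 0.806.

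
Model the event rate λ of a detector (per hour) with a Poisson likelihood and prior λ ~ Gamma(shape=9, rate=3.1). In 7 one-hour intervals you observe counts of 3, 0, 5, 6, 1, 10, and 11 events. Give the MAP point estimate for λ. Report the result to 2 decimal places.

λ̂_MAP = 4.36

Σxᵢ = 3+0+5+6+1+10+11 = 36, with n = 7.
Posterior ∝ λ^8e^(−3.1λ) · λ^36e^(−7λ) = λ^44e^(−10.1λ), i.e. Gamma(shape=45, rate=10.1).
The mode of a Gamma(a, b) with a ≥ 1 (shape–rate) is (a−1)/b = 44/10.1 ≈ 4.36.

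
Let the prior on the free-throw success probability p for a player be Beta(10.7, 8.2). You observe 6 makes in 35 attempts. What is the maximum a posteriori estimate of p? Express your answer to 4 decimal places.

p̂_MAP = 0.3025

Prior: Beta(10.7, 8.2).
Data: 6 successes in 35 trials. The binomial likelihood contributes p^6(1−p)^29, so the posterior is Beta(10.7+6, 8.2+29) = Beta(16.7, 37.2).
For Beta(a, b) with a, b > 1 the mode is (a−1)/(a+b−2) = 15.7/51.9 ≈ 0.3025.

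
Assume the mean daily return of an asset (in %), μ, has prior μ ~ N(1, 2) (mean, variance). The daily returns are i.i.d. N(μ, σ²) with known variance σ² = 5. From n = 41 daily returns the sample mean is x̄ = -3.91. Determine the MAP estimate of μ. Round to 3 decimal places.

n = 41, x̄ = -3.91.
For a Normal prior and Normal likelihood with known variance, the posterior is Normal; its mode equals its mean, the precision-weighted average.
Prior precision 1/σ₀² = 1/2 = 0.5; data precision n/σ² = 41/5 = 8.2.
μ̂ = (0.5·1 + 8.2·(-3.91)) / (0.5 + 8.2) = (-31.562)/8.7 = -15781/4350 ≈ -3.628.

μ̂_MAP = -3.628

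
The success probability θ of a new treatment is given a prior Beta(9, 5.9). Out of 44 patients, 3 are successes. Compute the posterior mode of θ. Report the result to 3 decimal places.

θ̂_MAP = 0.193

Prior: Beta(9, 5.9).
Data: 3 successes in 44 trials. The binomial likelihood contributes θ^3(1−θ)^41, so the posterior is Beta(9+3, 5.9+41) = Beta(12, 46.9).
For Beta(a, b) with a, b > 1 the mode is (a−1)/(a+b−2) = 11/56.9 ≈ 0.193.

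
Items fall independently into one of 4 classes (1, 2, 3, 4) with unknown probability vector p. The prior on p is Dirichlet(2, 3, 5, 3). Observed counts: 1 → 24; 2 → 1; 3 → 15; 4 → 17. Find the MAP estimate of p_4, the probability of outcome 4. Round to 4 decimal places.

MAP estimate: 0.2879

The posterior is Dirichlet(αᵢ + nᵢ) = Dirichlet(26, 4, 20, 20).
For a Dirichlet(a₁,…,a_K) with all aᵢ > 1, the mode has j-th component (aⱼ − 1)/(Σaᵢ − K).
Here Σaᵢ = 70 and K = 4, so p_4 = (20 − 1)/(70 − 4) = 19/66 ≈ 0.2879.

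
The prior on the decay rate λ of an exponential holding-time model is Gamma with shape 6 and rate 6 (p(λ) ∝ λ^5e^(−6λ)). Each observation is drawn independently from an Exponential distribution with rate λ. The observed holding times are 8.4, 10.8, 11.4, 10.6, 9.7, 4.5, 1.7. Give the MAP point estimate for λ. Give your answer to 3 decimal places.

λ̂_MAP = 0.190

The Exponential(rate=λ) likelihood is ∝ λ^n e^(−λΣtᵢ). Here n = 7 and Σtᵢ = 8.4 + 10.8 + 11.4 + 10.6 + 9.7 + 4.5 + 1.7 = 57.1.
Posterior ∝ λ^5e^(−6λ) · λ^7e^(−57.1λ) = λ^12e^(−63.1λ), i.e. Gamma(13, 63.1).
Mode = (a−1)/b = 12/63.1 ≈ 0.190.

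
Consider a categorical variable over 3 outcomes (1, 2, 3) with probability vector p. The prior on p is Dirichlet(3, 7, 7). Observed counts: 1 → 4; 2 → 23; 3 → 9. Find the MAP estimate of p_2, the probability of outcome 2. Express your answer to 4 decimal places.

The posterior is Dirichlet(αᵢ + nᵢ) = Dirichlet(7, 30, 16).
For a Dirichlet(a₁,…,a_K) with all aᵢ > 1, the mode has j-th component (aⱼ − 1)/(Σaᵢ − K).
Here Σaᵢ = 53 and K = 3, so p_2 = (30 − 1)/(53 − 3) = 29/50 ≈ 0.5800.

MAP estimate: 0.5800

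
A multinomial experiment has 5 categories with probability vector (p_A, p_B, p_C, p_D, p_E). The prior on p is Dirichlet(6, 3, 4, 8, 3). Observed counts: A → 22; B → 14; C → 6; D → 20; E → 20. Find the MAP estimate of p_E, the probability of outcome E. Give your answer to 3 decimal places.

MAP estimate of p_E = 0.218

The posterior is Dirichlet(αᵢ + nᵢ) = Dirichlet(28, 17, 10, 28, 23).
For a Dirichlet(a₁,…,a_K) with all aᵢ > 1, the mode has j-th component (aⱼ − 1)/(Σaᵢ − K).
Here Σaᵢ = 106 and K = 5, so p_E = (23 − 1)/(106 − 5) = 22/101 ≈ 0.218.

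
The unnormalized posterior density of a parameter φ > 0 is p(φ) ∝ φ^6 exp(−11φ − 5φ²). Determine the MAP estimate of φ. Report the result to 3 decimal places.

ℓ'(φ) = 6/φ − 11 − 10φ. Setting this to zero and multiplying by φ: 10φ² + 11φ − 6 = 0.
φ = (−11 + √(11² + 4·10·6)) / (2·10) = (−11 + √361) / 20 = (−11 + 19)/20 = 2/5.
ℓ''(φ) = −6/φ² − 10 < 0, confirming a maximum.

φ̂_MAP = 0.400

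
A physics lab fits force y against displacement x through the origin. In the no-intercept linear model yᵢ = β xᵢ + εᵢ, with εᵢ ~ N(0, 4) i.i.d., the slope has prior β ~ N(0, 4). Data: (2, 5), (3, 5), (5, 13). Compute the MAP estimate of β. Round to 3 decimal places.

log p(β | y) = −Σ(yᵢ − βxᵢ)²/(2·4) − β²/(2·4) + const.
Setting the derivative to zero: Σxᵢ(yᵢ − βxᵢ)/4 − β/4 = 0, so β = Σxᵢyᵢ / (Σxᵢ² + σ²/τ²).
Σxᵢyᵢ = 2·5 + 3·5 + 5·13 = 90; Σxᵢ² = 38; σ²/τ² = 1.
β̂_MAP = 90 / (38 + 1) = 90/39 ≈ 2.308.

β̂_MAP = 2.308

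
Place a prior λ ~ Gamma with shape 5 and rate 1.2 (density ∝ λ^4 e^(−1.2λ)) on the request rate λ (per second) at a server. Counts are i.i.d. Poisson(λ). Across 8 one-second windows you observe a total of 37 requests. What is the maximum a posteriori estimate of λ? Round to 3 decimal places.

λ̂_MAP = 4.457

Σxᵢ = 37, n = 8.
Posterior ∝ λ^4e^(−1.2λ) · λ^37e^(−8λ) = λ^41e^(−9.2λ), i.e. Gamma(shape=42, rate=9.2).
The mode of a Gamma(a, b) with a ≥ 1 (shape–rate) is (a−1)/b = 41/9.2 ≈ 4.457.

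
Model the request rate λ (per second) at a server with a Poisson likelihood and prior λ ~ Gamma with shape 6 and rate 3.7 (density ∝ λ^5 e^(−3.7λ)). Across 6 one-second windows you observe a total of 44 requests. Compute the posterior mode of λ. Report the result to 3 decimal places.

Σxᵢ = 44, n = 6.
Posterior ∝ λ^5e^(−3.7λ) · λ^44e^(−6λ) = λ^49e^(−9.7λ), i.e. Gamma(shape=50, rate=9.7).
The mode of a Gamma(a, b) with a ≥ 1 (shape–rate) is (a−1)/b = 49/9.7 ≈ 5.052.

λ̂_MAP = 5.052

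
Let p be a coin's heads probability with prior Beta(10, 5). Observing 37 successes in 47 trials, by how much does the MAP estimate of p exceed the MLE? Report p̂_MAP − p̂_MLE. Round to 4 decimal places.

Posterior is Beta(47, 15); MAP = (47−1)/(62−2) = 46/60 ≈ 0.76667.
MLE ignores the prior: p̂_MLE = k/n = 37/47 ≈ 0.78723.
Difference = 46/60 − 37/47 = -29/1410 ≈ -0.0206.

MAP − MLE = -0.0206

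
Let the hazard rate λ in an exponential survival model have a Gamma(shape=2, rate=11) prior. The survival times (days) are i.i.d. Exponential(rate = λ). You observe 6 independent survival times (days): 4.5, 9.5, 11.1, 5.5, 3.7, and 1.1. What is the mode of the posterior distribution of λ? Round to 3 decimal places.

The Exponential(rate=λ) likelihood is ∝ λ^n e^(−λΣtᵢ). Here n = 6 and Σtᵢ = 4.5 + 9.5 + 11.1 + 5.5 + 3.7 + 1.1 = 35.4.
Posterior ∝ λe^(−11λ) · λ^6e^(−35.4λ) = λ^7e^(−46.4λ), i.e. Gamma(8, 46.4).
Mode = (a−1)/b = 7/46.4 ≈ 0.151.

λ̂_MAP = 0.151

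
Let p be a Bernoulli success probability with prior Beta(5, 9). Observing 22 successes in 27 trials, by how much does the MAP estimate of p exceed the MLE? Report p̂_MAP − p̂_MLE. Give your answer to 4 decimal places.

Posterior is Beta(27, 14); MAP = (27−1)/(41−2) = 26/39 ≈ 0.66667.
MLE ignores the prior: p̂_MLE = k/n = 22/27 ≈ 0.81481.
Difference = 26/39 − 22/27 = -4/27 ≈ -0.1481.

MAP − MLE = -0.1481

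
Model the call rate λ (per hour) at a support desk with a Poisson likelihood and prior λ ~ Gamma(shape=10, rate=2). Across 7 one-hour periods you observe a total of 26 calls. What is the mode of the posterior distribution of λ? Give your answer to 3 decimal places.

λ̂_MAP = 3.889

Σxᵢ = 26, n = 7.
Posterior ∝ λ^9e^(−2λ) · λ^26e^(−7λ) = λ^35e^(−9λ), i.e. Gamma(shape=36, rate=9).
The mode of a Gamma(a, b) with a ≥ 1 (shape–rate) is (a−1)/b = 35/9 ≈ 3.889.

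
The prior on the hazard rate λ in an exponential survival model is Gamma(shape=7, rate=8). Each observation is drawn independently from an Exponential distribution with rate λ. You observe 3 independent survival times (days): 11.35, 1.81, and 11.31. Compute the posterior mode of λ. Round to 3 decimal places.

The Exponential(rate=λ) likelihood is ∝ λ^n e^(−λΣtᵢ). Here n = 3 and Σtᵢ = 11.35 + 1.81 + 11.31 = 24.47.
Posterior ∝ λ^6e^(−8λ) · λ^3e^(−24.47λ) = λ^9e^(−32.47λ), i.e. Gamma(10, 32.47).
Mode = (a−1)/b = 9/32.47 ≈ 0.277.

λ̂_MAP = 0.277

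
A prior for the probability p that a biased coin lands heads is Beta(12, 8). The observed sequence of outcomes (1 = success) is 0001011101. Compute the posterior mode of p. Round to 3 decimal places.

p̂_MAP = 0.571

Prior: Beta(12, 8).
Data: 5 successes in 10 trials (from the sequence). The binomial likelihood contributes p^5(1−p)^5, so the posterior is Beta(12+5, 8+5) = Beta(17, 13).
For Beta(a, b) with a, b > 1 the mode is (a−1)/(a+b−2) = 16/28 ≈ 0.571.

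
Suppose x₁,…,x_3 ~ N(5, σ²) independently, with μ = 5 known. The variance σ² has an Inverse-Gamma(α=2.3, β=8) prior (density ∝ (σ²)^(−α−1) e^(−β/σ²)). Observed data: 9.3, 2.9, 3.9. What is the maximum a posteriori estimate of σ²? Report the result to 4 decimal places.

Sum of squared deviations about the known mean: SS = (9.3−5)² + (2.9−5)² + (3.9−5)² = 24.11.
The Normal likelihood contributes (σ²)^(−n/2) exp(−SS/(2σ²)), so the posterior is Inverse-Gamma(α + n/2, β + SS/2) = Inverse-Gamma(3.8, 20.055).
The mode of Inverse-Gamma(a, b) is b/(a+1) = 20.055/4.8 ≈ 4.1781.

σ̂²_MAP = 4.1781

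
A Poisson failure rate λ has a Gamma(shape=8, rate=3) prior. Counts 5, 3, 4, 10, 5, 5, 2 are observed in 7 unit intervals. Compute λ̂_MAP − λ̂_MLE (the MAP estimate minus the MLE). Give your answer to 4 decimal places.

Σxᵢ = 34. Posterior is Gamma(42, 10); MAP = (42−1)/10 = 41/10 ≈ 4.10000.
MLE = x̄ = 34/7 ≈ 4.85714.
Difference = 41/10 − 34/7 = -53/70 ≈ -0.7571.

MAP − MLE = -0.7571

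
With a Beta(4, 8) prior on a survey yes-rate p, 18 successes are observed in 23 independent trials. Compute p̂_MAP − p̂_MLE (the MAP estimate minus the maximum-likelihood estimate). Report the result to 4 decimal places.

MAP − MLE = -0.1462

Posterior is Beta(22, 13); MAP = (22−1)/(35−2) = 21/33 ≈ 0.63636.
MLE ignores the prior: p̂_MLE = k/n = 18/23 ≈ 0.78261.
Difference = 21/33 − 18/23 = -37/253 ≈ -0.1462.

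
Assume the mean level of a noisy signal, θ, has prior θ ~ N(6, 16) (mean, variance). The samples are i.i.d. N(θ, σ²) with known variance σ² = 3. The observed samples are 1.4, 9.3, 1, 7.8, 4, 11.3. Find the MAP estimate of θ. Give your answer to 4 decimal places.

n = 6; x̄ = (1.4 + 9.3 + 1 + 7.8 + 4 + 11.3)/6 = 34.8/6 = 5.8.
For a Normal prior and Normal likelihood with known variance, the posterior is Normal; its mode equals its mean, the precision-weighted average.
Prior precision 1/σ₀² = 1/16 = 0.0625; data precision n/σ² = 6/3 = 2.
θ̂ = (0.0625·6 + 2·5.8) / (0.0625 + 2) = 11.975/2.0625 = 958/165 ≈ 5.8061.

θ̂_MAP = 5.8061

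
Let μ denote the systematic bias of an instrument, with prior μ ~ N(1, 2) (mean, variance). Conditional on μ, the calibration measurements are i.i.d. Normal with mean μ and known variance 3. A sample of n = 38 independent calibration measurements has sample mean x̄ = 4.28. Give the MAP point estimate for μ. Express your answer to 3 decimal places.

μ̂_MAP = 4.155

n = 38, x̄ = 4.28.
For a Normal prior and Normal likelihood with known variance, the posterior is Normal; its mode equals its mean, the precision-weighted average.
Prior precision 1/σ₀² = 1/2 = 0.5; data precision n/σ² = 38/3.
μ̂ = (0.5·1 + (38/3)·4.28) / (0.5 + 38/3) = (8207/150)/(79/6) = 8207/1975 ≈ 4.155.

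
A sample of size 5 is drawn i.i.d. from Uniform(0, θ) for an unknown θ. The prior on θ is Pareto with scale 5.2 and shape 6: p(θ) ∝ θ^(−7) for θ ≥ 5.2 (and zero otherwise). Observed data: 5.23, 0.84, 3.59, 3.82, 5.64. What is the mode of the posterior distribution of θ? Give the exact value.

The Uniform(0, θ) likelihood is θ^(−n) for θ ≥ max(xᵢ), zero otherwise. Here max(xᵢ) = 5.64.
Posterior ∝ θ^(−7) · θ^(−5) = θ^(−12) on θ ≥ max(5.2, 5.64) = 5.64.
This density is strictly decreasing in θ, so the posterior mode lies at the lower boundary of the support.

θ̂_MAP = 5.64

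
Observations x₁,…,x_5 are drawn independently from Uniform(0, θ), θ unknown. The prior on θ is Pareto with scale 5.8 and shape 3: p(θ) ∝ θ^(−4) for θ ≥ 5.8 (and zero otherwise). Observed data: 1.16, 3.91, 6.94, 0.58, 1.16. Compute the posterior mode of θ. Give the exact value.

θ̂_MAP = 6.94

The Uniform(0, θ) likelihood is θ^(−n) for θ ≥ max(xᵢ), zero otherwise. Here max(xᵢ) = 6.94.
Posterior ∝ θ^(−4) · θ^(−5) = θ^(−9) on θ ≥ max(5.8, 6.94) = 6.94.
This density is strictly decreasing in θ, so the posterior mode lies at the lower boundary of the support.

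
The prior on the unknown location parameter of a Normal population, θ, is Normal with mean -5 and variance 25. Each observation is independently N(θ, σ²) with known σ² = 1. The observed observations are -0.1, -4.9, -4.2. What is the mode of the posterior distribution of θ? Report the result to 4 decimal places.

θ̂_MAP = -3.0921

n = 3; x̄ = ((-0.1) + (-4.9) + (-4.2))/3 = -9.2/3 = -46/15 ≈ -3.0667.
For a Normal prior and Normal likelihood with known variance, the posterior is Normal; its mode equals its mean, the precision-weighted average.
Prior precision 1/σ₀² = 1/25 = 0.04; data precision n/σ² = 3/1 = 3.
θ̂ = (0.04·(-5) + 3·(-46/15)) / (0.04 + 3) = (-9.4)/3.04 = -235/76 ≈ -3.0921.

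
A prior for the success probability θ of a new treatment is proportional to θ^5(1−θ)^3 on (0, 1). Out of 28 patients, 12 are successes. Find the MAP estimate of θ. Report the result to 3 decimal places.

The prior density ∝ θ^5(1−θ)^3 is the kernel of Beta(6, 4).
Data: 12 successes in 28 trials. The binomial likelihood contributes θ^12(1−θ)^16, so the posterior is Beta(6+12, 4+16) = Beta(18, 20).
For Beta(a, b) with a, b > 1 the mode is (a−1)/(a+b−2) = 17/36 ≈ 0.472.

θ̂_MAP = 0.472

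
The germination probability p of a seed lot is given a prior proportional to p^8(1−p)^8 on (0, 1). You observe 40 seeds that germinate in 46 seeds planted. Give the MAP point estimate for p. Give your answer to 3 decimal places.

The prior density ∝ p^8(1−p)^8 is the kernel of Beta(9, 9).
Data: 40 successes in 46 trials. The binomial likelihood contributes p^40(1−p)^6, so the posterior is Beta(9+40, 9+6) = Beta(49, 15).
For Beta(a, b) with a, b > 1 the mode is (a−1)/(a+b−2) = 48/62 ≈ 0.774.

p̂_MAP = 0.774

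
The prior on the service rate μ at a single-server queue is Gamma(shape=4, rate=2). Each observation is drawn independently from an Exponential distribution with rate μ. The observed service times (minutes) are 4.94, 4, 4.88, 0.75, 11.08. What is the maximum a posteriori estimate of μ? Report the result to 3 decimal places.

The Exponential(rate=μ) likelihood is ∝ μ^n e^(−μΣtᵢ). Here n = 5 and Σtᵢ = 4.94 + 4 + 4.88 + 0.75 + 11.08 = 25.65.
Posterior ∝ μ^3e^(−2μ) · μ^5e^(−25.65μ) = μ^8e^(−27.65μ), i.e. Gamma(9, 27.65).
Mode = (a−1)/b = 8/27.65 ≈ 0.289.

μ̂_MAP = 0.289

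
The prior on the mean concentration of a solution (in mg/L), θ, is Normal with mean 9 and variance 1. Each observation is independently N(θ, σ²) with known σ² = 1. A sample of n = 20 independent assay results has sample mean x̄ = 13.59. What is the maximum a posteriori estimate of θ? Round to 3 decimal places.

θ̂_MAP = 13.371

n = 20, x̄ = 13.59.
For a Normal prior and Normal likelihood with known variance, the posterior is Normal; its mode equals its mean, the precision-weighted average.
Prior precision 1/σ₀² = 1/1 = 1; data precision n/σ² = 20/1 = 20.
θ̂ = (1·9 + 20·13.59) / (1 + 20) = 280.8/21 = 468/35 ≈ 13.371.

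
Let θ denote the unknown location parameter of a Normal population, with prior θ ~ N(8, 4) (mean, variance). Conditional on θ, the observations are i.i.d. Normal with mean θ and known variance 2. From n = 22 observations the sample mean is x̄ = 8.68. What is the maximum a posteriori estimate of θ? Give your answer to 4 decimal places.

n = 22, x̄ = 8.68.
For a Normal prior and Normal likelihood with known variance, the posterior is Normal; its mode equals its mean, the precision-weighted average.
Prior precision 1/σ₀² = 1/4 = 0.25; data precision n/σ² = 22/2 = 11.
θ̂ = (0.25·8 + 11·8.68) / (0.25 + 11) = 97.48/11.25 = 9748/1125 ≈ 8.6649.

θ̂_MAP = 8.6649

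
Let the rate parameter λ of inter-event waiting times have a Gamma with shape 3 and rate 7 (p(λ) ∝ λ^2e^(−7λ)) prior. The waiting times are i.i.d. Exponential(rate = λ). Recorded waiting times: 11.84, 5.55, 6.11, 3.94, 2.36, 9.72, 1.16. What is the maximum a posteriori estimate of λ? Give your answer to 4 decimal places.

The Exponential(rate=λ) likelihood is ∝ λ^n e^(−λΣtᵢ). Here n = 7 and Σtᵢ = 11.84 + 5.55 + 6.11 + 3.94 + 2.36 + 9.72 + 1.16 = 40.68.
Posterior ∝ λ^2e^(−7λ) · λ^7e^(−40.68λ) = λ^9e^(−47.68λ), i.e. Gamma(10, 47.68).
Mode = (a−1)/b = 9/47.68 ≈ 0.1888.

λ̂_MAP = 0.1888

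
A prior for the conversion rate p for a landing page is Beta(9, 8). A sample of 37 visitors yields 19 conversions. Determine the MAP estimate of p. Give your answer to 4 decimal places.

Prior: Beta(9, 8).
Data: 19 successes in 37 trials. The binomial likelihood contributes p^19(1−p)^18, so the posterior is Beta(9+19, 8+18) = Beta(28, 26).
For Beta(a, b) with a, b > 1 the mode is (a−1)/(a+b−2) = 27/52 ≈ 0.5192.

p̂_MAP = 0.5192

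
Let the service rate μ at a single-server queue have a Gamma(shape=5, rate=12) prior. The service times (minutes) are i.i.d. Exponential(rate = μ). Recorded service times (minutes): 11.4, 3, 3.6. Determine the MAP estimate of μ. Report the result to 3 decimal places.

The Exponential(rate=μ) likelihood is ∝ μ^n e^(−μΣtᵢ). Here n = 3 and Σtᵢ = 11.4 + 3 + 3.6 = 18.
Posterior ∝ μ^4e^(−12μ) · μ^3e^(−18μ) = μ^7e^(−30μ), i.e. Gamma(8, 30).
Mode = (a−1)/b = 7/30 ≈ 0.233.

μ̂_MAP = 0.233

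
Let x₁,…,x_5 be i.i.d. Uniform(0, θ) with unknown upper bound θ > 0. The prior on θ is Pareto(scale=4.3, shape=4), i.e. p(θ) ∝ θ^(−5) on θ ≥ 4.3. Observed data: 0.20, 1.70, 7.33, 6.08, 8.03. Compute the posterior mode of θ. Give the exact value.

The Uniform(0, θ) likelihood is θ^(−n) for θ ≥ max(xᵢ), zero otherwise. Here max(xᵢ) = 8.03.
Posterior ∝ θ^(−5) · θ^(−5) = θ^(−10) on θ ≥ max(4.3, 8.03) = 8.03.
This density is strictly decreasing in θ, so the posterior mode lies at the lower boundary of the support.

θ̂_MAP = 8.03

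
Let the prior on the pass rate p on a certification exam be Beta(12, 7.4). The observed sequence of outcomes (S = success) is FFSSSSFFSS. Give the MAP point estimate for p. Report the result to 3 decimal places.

p̂_MAP = 0.620

Prior: Beta(12, 7.4).
Data: 6 successes in 10 trials (from the sequence). The binomial likelihood contributes p^6(1−p)^4, so the posterior is Beta(12+6, 7.4+4) = Beta(18, 11.4).
For Beta(a, b) with a, b > 1 the mode is (a−1)/(a+b−2) = 17/27.4 ≈ 0.620.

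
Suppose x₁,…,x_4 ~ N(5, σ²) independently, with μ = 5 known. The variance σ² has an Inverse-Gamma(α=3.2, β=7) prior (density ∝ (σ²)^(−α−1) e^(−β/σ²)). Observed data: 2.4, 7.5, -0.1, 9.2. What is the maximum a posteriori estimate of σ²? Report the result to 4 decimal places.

Sum of squared deviations about the known mean: SS = (2.4−5)² + (7.5−5)² + (-0.1−5)² + (9.2−5)² = 56.66.
The Normal likelihood contributes (σ²)^(−n/2) exp(−SS/(2σ²)), so the posterior is Inverse-Gamma(α + n/2, β + SS/2) = Inverse-Gamma(5.2, 35.33).
The mode of Inverse-Gamma(a, b) is b/(a+1) = 35.33/6.2 ≈ 5.6984.

σ̂²_MAP = 5.6984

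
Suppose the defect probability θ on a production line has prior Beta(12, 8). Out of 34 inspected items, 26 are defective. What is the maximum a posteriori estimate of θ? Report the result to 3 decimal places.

Prior: Beta(12, 8).
Data: 26 successes in 34 trials. The binomial likelihood contributes θ^26(1−θ)^8, so the posterior is Beta(12+26, 8+8) = Beta(38, 16).
For Beta(a, b) with a, b > 1 the mode is (a−1)/(a+b−2) = 37/52 ≈ 0.712.

θ̂_MAP = 0.712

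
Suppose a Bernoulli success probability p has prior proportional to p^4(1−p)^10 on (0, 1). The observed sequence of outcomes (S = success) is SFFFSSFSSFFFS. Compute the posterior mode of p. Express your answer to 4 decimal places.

The prior density ∝ p^4(1−p)^10 is the kernel of Beta(5, 11).
Data: 6 successes in 13 trials (from the sequence). The binomial likelihood contributes p^6(1−p)^7, so the posterior is Beta(5+6, 11+7) = Beta(11, 18).
For Beta(a, b) with a, b > 1 the mode is (a−1)/(a+b−2) = 10/27 ≈ 0.3704.

p̂_MAP = 0.3704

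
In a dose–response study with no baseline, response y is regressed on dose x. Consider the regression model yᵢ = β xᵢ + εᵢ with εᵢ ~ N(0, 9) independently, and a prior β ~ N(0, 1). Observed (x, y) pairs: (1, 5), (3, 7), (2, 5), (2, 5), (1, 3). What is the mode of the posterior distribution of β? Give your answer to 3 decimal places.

log p(β | y) = −Σ(yᵢ − βxᵢ)²/(2·9) − β²/(2·1) + const.
Setting the derivative to zero: Σxᵢ(yᵢ − βxᵢ)/9 − β/1 = 0, so β = Σxᵢyᵢ / (Σxᵢ² + σ²/τ²).
Σxᵢyᵢ = 1·5 + 3·7 + 2·5 + 2·5 + 1·3 = 49; Σxᵢ² = 19; σ²/τ² = 9.
β̂_MAP = 49 / (19 + 9) = 49/28 ≈ 1.750.

β̂_MAP = 1.750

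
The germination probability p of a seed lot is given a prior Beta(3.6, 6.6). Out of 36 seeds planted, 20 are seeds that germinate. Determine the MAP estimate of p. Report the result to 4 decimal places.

p̂_MAP = 0.5113

Prior: Beta(3.6, 6.6).
Data: 20 successes in 36 trials. The binomial likelihood contributes p^20(1−p)^16, so the posterior is Beta(3.6+20, 6.6+16) = Beta(23.6, 22.6).
For Beta(a, b) with a, b > 1 the mode is (a−1)/(a+b−2) = 22.6/44.2 ≈ 0.5113.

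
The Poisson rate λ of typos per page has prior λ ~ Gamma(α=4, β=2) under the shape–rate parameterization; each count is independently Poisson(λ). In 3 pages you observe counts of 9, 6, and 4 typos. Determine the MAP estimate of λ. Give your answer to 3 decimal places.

Σxᵢ = 9+6+4 = 19, with n = 3.
Posterior ∝ λ^3e^(−2λ) · λ^19e^(−3λ) = λ^22e^(−5λ), i.e. Gamma(shape=23, rate=5).
The mode of a Gamma(a, b) with a ≥ 1 (shape–rate) is (a−1)/b = 22/5 ≈ 4.400.

λ̂_MAP = 4.400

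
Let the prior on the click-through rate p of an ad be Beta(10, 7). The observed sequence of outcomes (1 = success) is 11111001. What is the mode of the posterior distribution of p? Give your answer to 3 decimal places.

p̂_MAP = 0.652

Prior: Beta(10, 7).
Data: 6 successes in 8 trials (from the sequence). The binomial likelihood contributes p^6(1−p)^2, so the posterior is Beta(10+6, 7+2) = Beta(16, 9).
For Beta(a, b) with a, b > 1 the mode is (a−1)/(a+b−2) = 15/23 ≈ 0.652.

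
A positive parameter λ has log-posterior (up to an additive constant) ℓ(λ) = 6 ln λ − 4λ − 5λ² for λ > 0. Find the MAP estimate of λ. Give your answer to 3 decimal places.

λ̂_MAP = 0.600

ℓ'(λ) = 6/λ − 4 − 10λ. Setting this to zero and multiplying by λ: 10λ² + 4λ − 6 = 0.
λ = (−4 + √(4² + 4·10·6)) / (2·10) = (−4 + √256) / 20 = (−4 + 16)/20 = 3/5.
ℓ''(λ) = −6/λ² − 10 < 0, confirming a maximum.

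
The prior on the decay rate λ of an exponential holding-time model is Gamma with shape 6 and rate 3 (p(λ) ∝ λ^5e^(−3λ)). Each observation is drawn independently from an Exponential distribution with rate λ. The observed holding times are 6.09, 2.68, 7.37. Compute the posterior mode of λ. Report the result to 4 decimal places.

The Exponential(rate=λ) likelihood is ∝ λ^n e^(−λΣtᵢ). Here n = 3 and Σtᵢ = 6.09 + 2.68 + 7.37 = 16.14.
Posterior ∝ λ^5e^(−3λ) · λ^3e^(−16.14λ) = λ^8e^(−19.14λ), i.e. Gamma(9, 19.14).
Mode = (a−1)/b = 8/19.14 ≈ 0.4180.

λ̂_MAP = 0.4180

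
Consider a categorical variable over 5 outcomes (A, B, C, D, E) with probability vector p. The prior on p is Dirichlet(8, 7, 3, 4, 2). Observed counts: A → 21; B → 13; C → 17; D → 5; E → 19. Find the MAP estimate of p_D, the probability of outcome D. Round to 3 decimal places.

MAP estimate of p_D = 0.085

The posterior is Dirichlet(αᵢ + nᵢ) = Dirichlet(29, 20, 20, 9, 21).
For a Dirichlet(a₁,…,a_K) with all aᵢ > 1, the mode has j-th component (aⱼ − 1)/(Σaᵢ − K).
Here Σaᵢ = 99 and K = 5, so p_D = (9 − 1)/(99 − 5) = 8/94 ≈ 0.085.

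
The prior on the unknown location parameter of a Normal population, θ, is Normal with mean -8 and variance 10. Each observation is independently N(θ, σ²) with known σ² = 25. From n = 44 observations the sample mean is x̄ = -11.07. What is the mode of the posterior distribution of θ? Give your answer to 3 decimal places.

θ̂_MAP = -10.905

n = 44, x̄ = -11.07.
For a Normal prior and Normal likelihood with known variance, the posterior is Normal; its mode equals its mean, the precision-weighted average.
Prior precision 1/σ₀² = 1/10 = 0.1; data precision n/σ² = 44/25 = 1.76.
θ̂ = (0.1·(-8) + 1.76·(-11.07)) / (0.1 + 1.76) = (-20.2832)/1.86 = -25354/2325 ≈ -10.905.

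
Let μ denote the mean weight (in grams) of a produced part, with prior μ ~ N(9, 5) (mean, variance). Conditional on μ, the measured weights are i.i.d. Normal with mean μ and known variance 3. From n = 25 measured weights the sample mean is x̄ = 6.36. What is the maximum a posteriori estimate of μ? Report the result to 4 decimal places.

n = 25, x̄ = 6.36.
For a Normal prior and Normal likelihood with known variance, the posterior is Normal; its mode equals its mean, the precision-weighted average.
Prior precision 1/σ₀² = 1/5 = 0.2; data precision n/σ² = 25/3.
μ̂ = (0.2·9 + (25/3)·6.36) / (0.2 + 25/3) = 54.8/(128/15) = 6.421875 ≈ 6.4219.

μ̂_MAP = 6.4219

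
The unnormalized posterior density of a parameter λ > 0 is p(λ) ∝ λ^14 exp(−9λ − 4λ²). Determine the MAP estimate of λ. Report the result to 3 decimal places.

λ̂_MAP = 0.875

ℓ'(λ) = 14/λ − 9 − 8λ. Setting this to zero and multiplying by λ: 8λ² + 9λ − 14 = 0.
λ = (−9 + √(9² + 4·8·14)) / (2·8) = (−9 + √529) / 16 = (−9 + 23)/16 = 7/8.
ℓ''(λ) = −14/λ² − 8 < 0, confirming a maximum.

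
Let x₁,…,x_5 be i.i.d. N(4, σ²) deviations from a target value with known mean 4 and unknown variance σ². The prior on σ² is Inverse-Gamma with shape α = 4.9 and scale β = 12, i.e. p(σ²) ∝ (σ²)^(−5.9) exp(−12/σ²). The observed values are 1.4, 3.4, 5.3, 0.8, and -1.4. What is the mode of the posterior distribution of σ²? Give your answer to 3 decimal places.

σ̂²_MAP = 4.298

Sum of squared deviations about the known mean: SS = (1.4−4)² + (3.4−4)² + (5.3−4)² + (0.8−4)² + (-1.4−4)² = 48.21.
The Normal likelihood contributes (σ²)^(−n/2) exp(−SS/(2σ²)), so the posterior is Inverse-Gamma(α + n/2, β + SS/2) = Inverse-Gamma(7.4, 36.105).
The mode of Inverse-Gamma(a, b) is b/(a+1) = 36.105/8.4 ≈ 4.298.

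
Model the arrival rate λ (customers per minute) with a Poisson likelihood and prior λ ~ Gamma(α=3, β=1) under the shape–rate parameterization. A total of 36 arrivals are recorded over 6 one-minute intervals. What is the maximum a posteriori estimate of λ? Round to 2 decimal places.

λ̂_MAP = 5.43

Σxᵢ = 36, n = 6.
Posterior ∝ λ^2e^(−1λ) · λ^36e^(−6λ) = λ^38e^(−7λ), i.e. Gamma(shape=39, rate=7).
The mode of a Gamma(a, b) with a ≥ 1 (shape–rate) is (a−1)/b = 38/7 ≈ 5.43.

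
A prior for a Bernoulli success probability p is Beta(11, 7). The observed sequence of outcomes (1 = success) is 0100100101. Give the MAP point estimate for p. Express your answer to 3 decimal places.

Prior: Beta(11, 7).
Data: 4 successes in 10 trials (from the sequence). The binomial likelihood contributes p^4(1−p)^6, so the posterior is Beta(11+4, 7+6) = Beta(15, 13).
For Beta(a, b) with a, b > 1 the mode is (a−1)/(a+b−2) = 14/26 ≈ 0.538.

p̂_MAP = 0.538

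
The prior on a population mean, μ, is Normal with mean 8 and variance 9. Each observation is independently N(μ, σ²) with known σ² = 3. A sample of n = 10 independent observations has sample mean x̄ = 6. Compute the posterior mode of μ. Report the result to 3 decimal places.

n = 10, x̄ = 6.
For a Normal prior and Normal likelihood with known variance, the posterior is Normal; its mode equals its mean, the precision-weighted average.
Prior precision 1/σ₀² = 1/9; data precision n/σ² = 10/3.
μ̂ = ((1/9)·8 + (10/3)·6) / (1/9 + 10/3) = (188/9)/(31/9) = 188/31 ≈ 6.065.

μ̂_MAP = 6.065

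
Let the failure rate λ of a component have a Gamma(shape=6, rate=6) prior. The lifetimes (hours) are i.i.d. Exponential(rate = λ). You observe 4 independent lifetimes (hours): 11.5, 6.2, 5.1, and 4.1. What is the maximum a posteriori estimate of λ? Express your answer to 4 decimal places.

The Exponential(rate=λ) likelihood is ∝ λ^n e^(−λΣtᵢ). Here n = 4 and Σtᵢ = 11.5 + 6.2 + 5.1 + 4.1 = 26.9.
Posterior ∝ λ^5e^(−6λ) · λ^4e^(−26.9λ) = λ^9e^(−32.9λ), i.e. Gamma(10, 32.9).
Mode = (a−1)/b = 9/32.9 ≈ 0.2736.

λ̂_MAP = 0.2736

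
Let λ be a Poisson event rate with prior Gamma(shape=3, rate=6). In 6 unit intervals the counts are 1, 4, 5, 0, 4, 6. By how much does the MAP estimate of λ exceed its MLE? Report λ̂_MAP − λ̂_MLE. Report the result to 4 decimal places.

Σxᵢ = 20. Posterior is Gamma(23, 12); MAP = (23−1)/12 = 22/12 ≈ 1.83333.
MLE = x̄ = 20/6 ≈ 3.33333.
Difference = 22/12 − 20/6 = -3/2 ≈ -1.5000.

MAP − MLE = -1.5000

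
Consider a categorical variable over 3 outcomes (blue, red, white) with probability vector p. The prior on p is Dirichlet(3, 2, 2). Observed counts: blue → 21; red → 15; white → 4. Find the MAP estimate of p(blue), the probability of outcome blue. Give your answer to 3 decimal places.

The posterior is Dirichlet(αᵢ + nᵢ) = Dirichlet(24, 17, 6).
For a Dirichlet(a₁,…,a_K) with all aᵢ > 1, the mode has j-th component (aⱼ − 1)/(Σaᵢ − K).
Here Σaᵢ = 47 and K = 3, so p(blue) = (24 − 1)/(47 − 3) = 23/44 ≈ 0.523.

MAP estimate of p(blue) = 0.523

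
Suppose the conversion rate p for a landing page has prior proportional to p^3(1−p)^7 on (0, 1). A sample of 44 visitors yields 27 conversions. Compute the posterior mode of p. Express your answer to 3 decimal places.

The prior density ∝ p^3(1−p)^7 is the kernel of Beta(4, 8).
Data: 27 successes in 44 trials. The binomial likelihood contributes p^27(1−p)^17, so the posterior is Beta(4+27, 8+17) = Beta(31, 25).
For Beta(a, b) with a, b > 1 the mode is (a−1)/(a+b−2) = 30/54 ≈ 0.556.

p̂_MAP = 0.556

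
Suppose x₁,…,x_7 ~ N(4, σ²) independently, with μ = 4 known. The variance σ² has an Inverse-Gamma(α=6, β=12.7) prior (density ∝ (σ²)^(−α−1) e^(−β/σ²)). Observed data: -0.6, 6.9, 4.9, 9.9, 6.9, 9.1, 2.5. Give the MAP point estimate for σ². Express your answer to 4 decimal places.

Sum of squared deviations about the known mean: SS = (-0.6−4)² + (6.9−4)² + (4.9−4)² + (9.9−4)² + (6.9−4)² + (9.1−4)² + (2.5−4)² = 101.86.
The Normal likelihood contributes (σ²)^(−n/2) exp(−SS/(2σ²)), so the posterior is Inverse-Gamma(α + n/2, β + SS/2) = Inverse-Gamma(9.5, 63.63).
The mode of Inverse-Gamma(a, b) is b/(a+1) = 63.63/10.5 ≈ 6.0600.

σ̂²_MAP = 6.0600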